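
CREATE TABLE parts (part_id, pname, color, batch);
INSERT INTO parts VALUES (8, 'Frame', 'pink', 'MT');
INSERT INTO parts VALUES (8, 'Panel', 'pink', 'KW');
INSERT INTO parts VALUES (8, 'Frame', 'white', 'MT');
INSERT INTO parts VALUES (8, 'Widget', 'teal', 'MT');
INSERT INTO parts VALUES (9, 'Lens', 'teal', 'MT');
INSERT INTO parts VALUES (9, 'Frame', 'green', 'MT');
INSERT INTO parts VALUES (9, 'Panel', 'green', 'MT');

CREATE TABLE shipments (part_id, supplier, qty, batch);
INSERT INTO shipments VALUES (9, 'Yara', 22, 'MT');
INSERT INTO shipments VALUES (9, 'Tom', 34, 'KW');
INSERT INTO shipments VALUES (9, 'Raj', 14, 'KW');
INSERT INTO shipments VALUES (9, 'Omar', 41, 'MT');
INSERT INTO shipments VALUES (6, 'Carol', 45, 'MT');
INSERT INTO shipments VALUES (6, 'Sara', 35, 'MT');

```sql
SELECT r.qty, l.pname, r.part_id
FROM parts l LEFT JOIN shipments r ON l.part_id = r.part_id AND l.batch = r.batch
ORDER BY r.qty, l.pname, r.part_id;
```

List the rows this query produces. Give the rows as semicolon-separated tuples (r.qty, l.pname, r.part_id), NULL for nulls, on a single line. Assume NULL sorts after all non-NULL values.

LEFT JOIN keeps every row from `parts`; unmatched rows get NULL for `shipments`'s columns.
Matching on l.part_id = r.part_id AND l.batch = r.batch.
- part_id=8, batch=MT: no r row matches, row kept with r columns NULL.
- part_id=8, batch=KW: no r row matches, row kept with r columns NULL.
- part_id=8, batch=MT: no r row matches, row kept with r columns NULL.
- part_id=8, batch=MT: no r row matches, row kept with r columns NULL.
- part_id=9, batch=MT: 2 matching r row(s), so 2 row(s) emitted.
- part_id=9, batch=MT: 2 matching r row(s), so 2 row(s) emitted.
- part_id=9, batch=MT: 2 matching r row(s), so 2 row(s) emitted.
After projecting and ordering:
r.qty | l.pname | r.part_id
22 | Frame | 9
22 | Lens | 9
22 | Panel | 9
41 | Frame | 9
41 | Lens | 9
41 | Panel | 9
NULL | Frame | NULL
NULL | Frame | NULL
NULL | Panel | NULL
NULL | Widget | NULL

(22, Frame, 9); (22, Lens, 9); (22, Panel, 9); (41, Frame, 9); (41, Lens, 9); (41, Panel, 9); (NULL, Frame, NULL); (NULL, Frame, NULL); (NULL, Panel, NULL); (NULL, Widget, NULL)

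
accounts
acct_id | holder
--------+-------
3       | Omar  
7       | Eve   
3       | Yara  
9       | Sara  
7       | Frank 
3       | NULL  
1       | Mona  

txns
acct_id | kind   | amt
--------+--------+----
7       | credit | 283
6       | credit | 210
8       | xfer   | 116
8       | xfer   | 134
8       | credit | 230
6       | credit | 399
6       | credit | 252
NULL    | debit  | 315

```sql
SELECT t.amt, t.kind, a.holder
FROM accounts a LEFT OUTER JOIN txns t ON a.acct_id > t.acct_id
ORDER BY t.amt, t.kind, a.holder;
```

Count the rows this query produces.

17

LEFT JOIN keeps every row from `accounts`; unmatched rows get NULL for `txns`'s columns.
Matching on a.acct_id > t.acct_id. A NULL in a compared column never satisfies the condition.
- a[0] acct_id=3 → no match; kept with NULLs on the t side.
- a[1] acct_id=7 → 3 match(es) in t → 3 row(s).
- a[2] acct_id=3 → no match; kept with NULLs on the t side.
- a[3] acct_id=9 → 7 match(es) in t → 7 row(s).
- a[4] acct_id=7 → 3 match(es) in t → 3 row(s).
- a[5] acct_id=3 → no match; kept with NULLs on the t side.
- a[6] acct_id=1 → no match; kept with NULLs on the t side.
Total: 13 matched + 4 padded = 17 rows.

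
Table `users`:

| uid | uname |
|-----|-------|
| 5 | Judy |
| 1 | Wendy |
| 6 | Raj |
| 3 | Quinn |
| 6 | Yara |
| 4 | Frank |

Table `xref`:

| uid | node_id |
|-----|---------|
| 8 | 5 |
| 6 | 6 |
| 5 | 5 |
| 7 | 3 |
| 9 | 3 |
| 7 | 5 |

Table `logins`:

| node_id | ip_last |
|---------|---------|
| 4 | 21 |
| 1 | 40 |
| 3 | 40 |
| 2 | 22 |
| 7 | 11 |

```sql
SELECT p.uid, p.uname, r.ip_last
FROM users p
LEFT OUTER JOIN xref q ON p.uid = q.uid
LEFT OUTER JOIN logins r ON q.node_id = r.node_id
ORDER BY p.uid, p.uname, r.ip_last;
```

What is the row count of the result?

Step 1 — p LEFT JOIN q on uid → 6 row(s).
Then LEFT JOIN `logins r` on node_id: each of those 6 rows is kept; rows whose q.node_id has no match in r get NULL for r's columns.
Result: 6 row(s).

6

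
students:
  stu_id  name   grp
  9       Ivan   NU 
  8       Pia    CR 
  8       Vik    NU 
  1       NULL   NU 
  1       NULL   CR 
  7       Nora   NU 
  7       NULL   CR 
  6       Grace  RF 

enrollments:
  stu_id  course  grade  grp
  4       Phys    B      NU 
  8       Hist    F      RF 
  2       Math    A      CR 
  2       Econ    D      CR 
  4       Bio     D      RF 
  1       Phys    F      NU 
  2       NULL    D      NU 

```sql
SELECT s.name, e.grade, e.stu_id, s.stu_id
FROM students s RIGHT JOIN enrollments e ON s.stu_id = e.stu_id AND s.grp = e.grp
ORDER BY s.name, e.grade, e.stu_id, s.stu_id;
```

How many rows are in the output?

RIGHT JOIN keeps every row from `enrollments`; unmatched rows get NULL for `students`'s columns.
Matching on s.stu_id = e.stu_id AND s.grp = e.grp.
- s row (stu_id=9, grp=NU): no match.
- s row (stu_id=8, grp=CR): no match.
- s row (stu_id=8, grp=NU): no match.
- s row (stu_id=1, grp=NU): matches 1 e row(s) → 1 output row(s).
- s row (stu_id=1, grp=CR): no match.
- s row (stu_id=7, grp=NU): no match.
- s row (stu_id=7, grp=CR): no match.
- s row (stu_id=6, grp=RF): no match.
- 6 row(s) from e found no s partner → padded with NULL.
Total: 1 matched + 6 padded = 7 rows.

7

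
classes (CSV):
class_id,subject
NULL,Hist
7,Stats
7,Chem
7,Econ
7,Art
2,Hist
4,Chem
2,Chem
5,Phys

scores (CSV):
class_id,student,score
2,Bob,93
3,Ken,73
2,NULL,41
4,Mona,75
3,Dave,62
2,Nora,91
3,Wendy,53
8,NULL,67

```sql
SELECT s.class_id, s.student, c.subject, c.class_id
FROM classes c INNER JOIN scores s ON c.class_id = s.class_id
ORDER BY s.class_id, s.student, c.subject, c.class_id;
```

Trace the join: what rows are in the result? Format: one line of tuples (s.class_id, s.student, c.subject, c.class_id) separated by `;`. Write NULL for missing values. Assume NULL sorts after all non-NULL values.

INNER JOIN keeps only pairs where the ON condition holds.
Matching on c.class_id = s.class_id. A NULL in a compared column never satisfies the condition.
- c[0] class_id=NULL → no match; dropped.
- c[1] class_id=7 → no match; dropped.
- c[2] class_id=7 → no match; dropped.
- c[3] class_id=7 → no match; dropped.
- c[4] class_id=7 → no match; dropped.
- c[5] class_id=2 → 3 match(es) in s → 3 row(s).
- c[6] class_id=4 → 1 match(es) in s → 1 row(s).
- c[7] class_id=2 → 3 match(es) in s → 3 row(s).
- c[8] class_id=5 → no match; dropped.
After projecting and ordering:
s.class_id | s.student | c.subject | c.class_id
2 | Bob | Chem | 2
2 | Bob | Hist | 2
2 | Nora | Chem | 2
2 | Nora | Hist | 2
2 | NULL | Chem | 2
2 | NULL | Hist | 2
4 | Mona | Chem | 4

(2, Bob, Chem, 2); (2, Bob, Hist, 2); (2, Nora, Chem, 2); (2, Nora, Hist, 2); (2, NULL, Chem, 2); (2, NULL, Hist, 2); (4, Mona, Chem, 4)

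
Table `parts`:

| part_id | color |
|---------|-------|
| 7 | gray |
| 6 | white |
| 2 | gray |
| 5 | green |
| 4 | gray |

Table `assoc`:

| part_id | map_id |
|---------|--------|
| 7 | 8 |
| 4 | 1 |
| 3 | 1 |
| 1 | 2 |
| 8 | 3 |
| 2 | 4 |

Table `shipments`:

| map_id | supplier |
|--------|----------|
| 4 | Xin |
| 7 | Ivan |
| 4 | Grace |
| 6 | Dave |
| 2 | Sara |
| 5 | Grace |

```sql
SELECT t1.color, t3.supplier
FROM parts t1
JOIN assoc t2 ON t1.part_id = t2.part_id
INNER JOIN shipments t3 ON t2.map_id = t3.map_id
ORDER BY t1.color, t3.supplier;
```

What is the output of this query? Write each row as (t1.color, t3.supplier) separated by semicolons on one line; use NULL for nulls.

(gray, Grace); (gray, Xin)

Step 1 — t1 INNER JOIN t2 on part_id → 3 row(s).
Then INNER JOIN `shipments t3` on map_id: keep only rows whose t2.map_id appears in t3.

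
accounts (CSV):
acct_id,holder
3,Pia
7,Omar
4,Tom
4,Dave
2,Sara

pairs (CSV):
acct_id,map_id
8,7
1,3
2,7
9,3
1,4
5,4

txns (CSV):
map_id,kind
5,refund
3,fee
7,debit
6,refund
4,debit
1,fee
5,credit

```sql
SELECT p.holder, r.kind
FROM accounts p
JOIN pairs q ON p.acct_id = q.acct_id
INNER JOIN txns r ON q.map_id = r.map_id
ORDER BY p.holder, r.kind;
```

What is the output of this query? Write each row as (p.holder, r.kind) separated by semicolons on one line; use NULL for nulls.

(Sara, debit)

Step 1 — p INNER JOIN q on acct_id → 1 row(s).
Then INNER JOIN `txns r` on map_id: keep only rows whose q.map_id appears in r.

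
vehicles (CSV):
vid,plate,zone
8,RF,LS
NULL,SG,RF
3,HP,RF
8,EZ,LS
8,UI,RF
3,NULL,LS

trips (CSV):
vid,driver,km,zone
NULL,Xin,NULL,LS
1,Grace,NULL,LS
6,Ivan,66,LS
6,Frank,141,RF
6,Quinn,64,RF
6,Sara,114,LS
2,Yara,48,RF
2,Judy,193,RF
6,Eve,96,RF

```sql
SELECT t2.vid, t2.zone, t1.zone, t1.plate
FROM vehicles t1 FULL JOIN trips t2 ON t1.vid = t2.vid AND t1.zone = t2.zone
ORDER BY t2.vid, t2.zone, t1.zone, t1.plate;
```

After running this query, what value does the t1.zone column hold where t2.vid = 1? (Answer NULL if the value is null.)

FULL OUTER JOIN keeps every row from both sides; unmatched rows get NULL for the other side's columns.
Matching on t1.vid = t2.vid AND t1.zone = t2.zone. A NULL in a compared column never satisfies the condition.
- t1 (vid=8, zone=LS) has no partner → padded with NULL.
- t1 (vid=NULL, zone=RF) has no partner → padded with NULL.
- t1 (vid=3, zone=RF) has no partner → padded with NULL.
- t1 (vid=8, zone=LS) has no partner → padded with NULL.
- t1 (vid=8, zone=RF) has no partner → padded with NULL.
- t1 (vid=3, zone=LS) has no partner → padded with NULL.
- plus 9 unmatched t2 row(s), each kept with NULL t1 columns.

NULL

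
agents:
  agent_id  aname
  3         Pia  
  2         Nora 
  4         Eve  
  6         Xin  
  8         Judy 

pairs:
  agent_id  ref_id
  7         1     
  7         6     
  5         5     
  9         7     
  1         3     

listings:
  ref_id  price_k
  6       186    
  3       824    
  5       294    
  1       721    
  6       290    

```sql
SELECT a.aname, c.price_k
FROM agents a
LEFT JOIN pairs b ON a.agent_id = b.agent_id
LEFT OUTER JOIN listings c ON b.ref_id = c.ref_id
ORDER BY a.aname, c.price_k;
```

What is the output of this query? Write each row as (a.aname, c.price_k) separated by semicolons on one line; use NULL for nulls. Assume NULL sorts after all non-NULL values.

Step 1 — a LEFT JOIN b on agent_id → 5 row(s).
Then LEFT JOIN `listings c` on ref_id: each of those 5 rows is kept; rows whose b.ref_id has no match in c get NULL for c's columns.

(Eve, NULL); (Judy, NULL); (Nora, NULL); (Pia, NULL); (Xin, NULL)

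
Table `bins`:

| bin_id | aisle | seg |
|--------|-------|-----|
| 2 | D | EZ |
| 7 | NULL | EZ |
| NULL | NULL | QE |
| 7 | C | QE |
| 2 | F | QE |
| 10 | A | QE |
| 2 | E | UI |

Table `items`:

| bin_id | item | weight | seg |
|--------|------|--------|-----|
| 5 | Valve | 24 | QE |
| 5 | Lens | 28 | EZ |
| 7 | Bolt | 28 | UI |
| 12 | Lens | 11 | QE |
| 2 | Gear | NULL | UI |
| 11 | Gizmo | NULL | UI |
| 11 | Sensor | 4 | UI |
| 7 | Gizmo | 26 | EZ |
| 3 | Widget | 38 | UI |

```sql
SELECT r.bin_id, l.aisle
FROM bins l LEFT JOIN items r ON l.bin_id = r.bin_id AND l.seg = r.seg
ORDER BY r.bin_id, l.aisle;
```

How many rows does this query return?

7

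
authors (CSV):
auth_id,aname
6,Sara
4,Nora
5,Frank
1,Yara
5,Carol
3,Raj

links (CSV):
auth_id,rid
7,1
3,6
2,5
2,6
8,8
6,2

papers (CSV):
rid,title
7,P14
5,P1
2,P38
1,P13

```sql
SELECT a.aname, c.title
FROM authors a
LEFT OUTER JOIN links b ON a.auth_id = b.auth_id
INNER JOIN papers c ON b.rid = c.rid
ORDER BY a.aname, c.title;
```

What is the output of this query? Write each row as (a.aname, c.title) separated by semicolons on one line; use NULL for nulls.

Step 1 — a LEFT JOIN b on auth_id → 6 row(s).
Then INNER JOIN `papers c` on rid: keep only rows whose b.rid appears in c.

(Sara, P38)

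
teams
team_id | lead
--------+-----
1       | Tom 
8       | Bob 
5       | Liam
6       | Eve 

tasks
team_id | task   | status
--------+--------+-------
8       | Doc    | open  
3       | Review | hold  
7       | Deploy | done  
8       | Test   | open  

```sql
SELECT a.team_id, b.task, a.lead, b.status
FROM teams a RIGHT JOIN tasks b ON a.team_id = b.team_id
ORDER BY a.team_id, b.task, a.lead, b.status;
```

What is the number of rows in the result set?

RIGHT JOIN keeps every row from `tasks`; unmatched rows get NULL for `teams`'s columns.
Matching on a.team_id = b.team_id.
Matched pairs: 2; unmatched b rows kept: 2.
Total: 2 matched + 2 padded = 4 rows.

4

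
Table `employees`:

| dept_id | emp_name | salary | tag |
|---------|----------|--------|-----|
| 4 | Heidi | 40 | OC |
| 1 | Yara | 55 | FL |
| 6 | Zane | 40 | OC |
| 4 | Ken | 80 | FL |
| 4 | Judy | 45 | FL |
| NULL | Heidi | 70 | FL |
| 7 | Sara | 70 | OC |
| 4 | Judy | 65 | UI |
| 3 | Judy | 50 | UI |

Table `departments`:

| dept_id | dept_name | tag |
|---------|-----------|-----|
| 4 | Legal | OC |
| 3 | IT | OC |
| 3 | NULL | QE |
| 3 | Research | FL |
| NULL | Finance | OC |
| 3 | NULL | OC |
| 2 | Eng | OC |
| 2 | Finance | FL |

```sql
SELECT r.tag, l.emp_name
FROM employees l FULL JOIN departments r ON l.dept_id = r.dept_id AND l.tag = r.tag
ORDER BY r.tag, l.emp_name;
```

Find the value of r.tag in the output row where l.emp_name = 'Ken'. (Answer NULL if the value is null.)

NULL

FULL OUTER JOIN keeps every row from both sides; unmatched rows get NULL for the other side's columns.
Matching on l.dept_id = r.dept_id AND l.tag = r.tag. A NULL in a compared column never satisfies the condition.
- dept_id=4, tag=OC: 1 matching r row(s), so 1 row(s) emitted.
- dept_id=1, tag=FL: no r row matches, row kept with r columns NULL.
- dept_id=6, tag=OC: no r row matches, row kept with r columns NULL.
- dept_id=4, tag=FL: no r row matches, row kept with r columns NULL.
- dept_id=4, tag=FL: no r row matches, row kept with r columns NULL.
- dept_id=NULL, tag=FL: no r row matches, row kept with r columns NULL.
- dept_id=7, tag=OC: no r row matches, row kept with r columns NULL.
- dept_id=4, tag=UI: no r row matches, row kept with r columns NULL.
- dept_id=3, tag=UI: no r row matches, row kept with r columns NULL.
- 7 row(s) from r found no l partner → padded with NULL.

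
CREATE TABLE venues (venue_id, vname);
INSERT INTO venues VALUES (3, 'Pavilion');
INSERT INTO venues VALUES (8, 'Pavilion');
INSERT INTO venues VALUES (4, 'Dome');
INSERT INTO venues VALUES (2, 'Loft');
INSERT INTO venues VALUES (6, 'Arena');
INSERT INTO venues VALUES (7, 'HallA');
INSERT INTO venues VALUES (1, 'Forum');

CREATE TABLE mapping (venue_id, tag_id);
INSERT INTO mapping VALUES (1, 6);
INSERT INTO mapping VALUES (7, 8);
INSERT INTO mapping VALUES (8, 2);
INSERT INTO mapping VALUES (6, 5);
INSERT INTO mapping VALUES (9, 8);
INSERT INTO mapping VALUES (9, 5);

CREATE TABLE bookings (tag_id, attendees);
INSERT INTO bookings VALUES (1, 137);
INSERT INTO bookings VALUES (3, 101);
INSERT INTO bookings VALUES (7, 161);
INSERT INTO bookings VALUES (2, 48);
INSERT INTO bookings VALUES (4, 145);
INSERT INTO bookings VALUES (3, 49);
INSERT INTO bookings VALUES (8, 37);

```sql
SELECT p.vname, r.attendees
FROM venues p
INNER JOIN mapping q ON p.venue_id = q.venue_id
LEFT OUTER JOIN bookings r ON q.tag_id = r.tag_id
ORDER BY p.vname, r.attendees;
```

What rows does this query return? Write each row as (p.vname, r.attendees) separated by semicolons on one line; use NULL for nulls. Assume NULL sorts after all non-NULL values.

(Arena, NULL); (Forum, NULL); (HallA, 37); (Pavilion, 48)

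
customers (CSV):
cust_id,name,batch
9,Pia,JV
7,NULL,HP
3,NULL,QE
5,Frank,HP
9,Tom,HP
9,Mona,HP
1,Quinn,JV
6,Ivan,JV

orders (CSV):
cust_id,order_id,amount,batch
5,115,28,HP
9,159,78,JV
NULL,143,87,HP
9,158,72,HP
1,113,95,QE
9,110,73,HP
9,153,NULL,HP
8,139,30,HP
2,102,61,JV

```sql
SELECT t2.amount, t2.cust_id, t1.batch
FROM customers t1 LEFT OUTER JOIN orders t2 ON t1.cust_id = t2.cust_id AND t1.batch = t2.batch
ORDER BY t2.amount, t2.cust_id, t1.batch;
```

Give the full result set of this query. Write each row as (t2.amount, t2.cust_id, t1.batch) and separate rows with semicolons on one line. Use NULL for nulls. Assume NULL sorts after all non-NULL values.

LEFT JOIN keeps every row from `customers`; unmatched rows get NULL for `orders`'s columns.
Matching on t1.cust_id = t2.cust_id AND t1.batch = t2.batch. A NULL in a compared column never satisfies the condition.
Matched pairs: 8; unmatched t1 rows kept: 4.

(28, 5, HP); (72, 9, HP); (72, 9, HP); (73, 9, HP); (73, 9, HP); (78, 9, JV); (NULL, 9, HP); (NULL, 9, HP); (NULL, NULL, HP); (NULL, NULL, JV); (NULL, NULL, JV); (NULL, NULL, QE)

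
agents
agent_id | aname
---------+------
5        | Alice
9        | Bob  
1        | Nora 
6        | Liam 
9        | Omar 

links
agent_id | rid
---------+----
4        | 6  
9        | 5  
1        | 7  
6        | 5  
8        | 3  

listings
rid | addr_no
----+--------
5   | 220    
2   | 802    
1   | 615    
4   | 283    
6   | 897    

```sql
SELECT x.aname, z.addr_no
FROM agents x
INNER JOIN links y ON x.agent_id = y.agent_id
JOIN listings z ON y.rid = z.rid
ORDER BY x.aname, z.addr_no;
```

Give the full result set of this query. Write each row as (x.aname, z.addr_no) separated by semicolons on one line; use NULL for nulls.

Step 1 — x INNER JOIN y on agent_id → 4 row(s).
Then INNER JOIN `listings z` on rid: keep only rows whose y.rid appears in z.

(Bob, 220); (Liam, 220); (Omar, 220)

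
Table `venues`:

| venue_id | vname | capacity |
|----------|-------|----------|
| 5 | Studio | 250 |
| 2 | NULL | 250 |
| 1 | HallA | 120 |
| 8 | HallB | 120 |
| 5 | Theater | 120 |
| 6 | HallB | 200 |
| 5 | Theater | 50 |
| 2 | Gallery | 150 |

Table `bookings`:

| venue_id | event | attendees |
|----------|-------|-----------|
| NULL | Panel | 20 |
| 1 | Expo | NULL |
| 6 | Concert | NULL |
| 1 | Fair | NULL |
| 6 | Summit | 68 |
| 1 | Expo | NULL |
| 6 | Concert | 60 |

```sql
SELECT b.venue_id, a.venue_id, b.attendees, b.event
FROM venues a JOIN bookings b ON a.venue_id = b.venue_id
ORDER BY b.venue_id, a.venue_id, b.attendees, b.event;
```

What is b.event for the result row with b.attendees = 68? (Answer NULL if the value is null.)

INNER JOIN keeps only pairs where the ON condition holds.
Matching on a.venue_id = b.venue_id. A NULL in a compared column never satisfies the condition.
- a row (venue_id=5): no match → dropped.
- a row (venue_id=2): no match → dropped.
- a row (venue_id=1): matches 3 b row(s) → 3 output row(s).
- a row (venue_id=8): no match → dropped.
- a row (venue_id=5): no match → dropped.
- a row (venue_id=6): matches 3 b row(s) → 3 output row(s).
- a row (venue_id=5): no match → dropped.
- a row (venue_id=2): no match → dropped.

Summit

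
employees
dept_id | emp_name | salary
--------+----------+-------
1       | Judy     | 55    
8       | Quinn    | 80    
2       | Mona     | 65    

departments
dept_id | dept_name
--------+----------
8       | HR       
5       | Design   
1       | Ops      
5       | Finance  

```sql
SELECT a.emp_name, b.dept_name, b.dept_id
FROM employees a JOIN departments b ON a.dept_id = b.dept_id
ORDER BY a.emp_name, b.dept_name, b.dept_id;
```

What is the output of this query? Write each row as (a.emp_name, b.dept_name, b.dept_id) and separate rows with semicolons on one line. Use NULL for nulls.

INNER JOIN keeps only pairs where the ON condition holds.
Matching on a.dept_id = b.dept_id.
Matched pairs: 2.

(Judy, Ops, 1); (Quinn, HR, 8)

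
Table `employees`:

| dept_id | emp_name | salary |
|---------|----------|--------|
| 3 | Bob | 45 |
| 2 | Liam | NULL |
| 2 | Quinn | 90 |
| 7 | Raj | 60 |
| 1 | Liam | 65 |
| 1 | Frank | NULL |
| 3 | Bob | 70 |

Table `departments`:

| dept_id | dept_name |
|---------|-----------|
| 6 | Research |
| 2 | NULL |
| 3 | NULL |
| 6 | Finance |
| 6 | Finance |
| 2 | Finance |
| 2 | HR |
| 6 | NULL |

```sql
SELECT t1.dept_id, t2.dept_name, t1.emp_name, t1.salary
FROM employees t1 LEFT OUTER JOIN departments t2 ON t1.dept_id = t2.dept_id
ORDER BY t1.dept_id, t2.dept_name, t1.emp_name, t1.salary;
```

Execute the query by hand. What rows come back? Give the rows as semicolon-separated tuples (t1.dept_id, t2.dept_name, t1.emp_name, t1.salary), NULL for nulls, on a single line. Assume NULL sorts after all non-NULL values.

(1, NULL, Frank, NULL); (1, NULL, Liam, 65); (2, Finance, Liam, NULL); (2, Finance, Quinn, 90); (2, HR, Liam, NULL); (2, HR, Quinn, 90); (2, NULL, Liam, NULL); (2, NULL, Quinn, 90); (3, NULL, Bob, 45); (3, NULL, Bob, 70); (7, NULL, Raj, 60)

LEFT JOIN keeps every row from `employees`; unmatched rows get NULL for `departments`'s columns.
Matching on t1.dept_id = t2.dept_id.
Matched pairs: 8; unmatched t1 rows kept: 3.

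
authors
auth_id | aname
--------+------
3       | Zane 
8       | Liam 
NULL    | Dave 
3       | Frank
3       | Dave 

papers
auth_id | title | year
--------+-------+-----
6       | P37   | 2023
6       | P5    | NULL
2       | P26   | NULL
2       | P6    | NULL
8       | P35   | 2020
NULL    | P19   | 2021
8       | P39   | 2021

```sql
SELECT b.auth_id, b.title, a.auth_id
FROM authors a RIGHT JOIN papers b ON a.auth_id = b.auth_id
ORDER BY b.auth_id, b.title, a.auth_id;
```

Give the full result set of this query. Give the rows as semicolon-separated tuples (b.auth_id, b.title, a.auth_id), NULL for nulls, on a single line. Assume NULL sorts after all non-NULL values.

(2, P26, NULL); (2, P6, NULL); (6, P37, NULL); (6, P5, NULL); (8, P35, 8); (8, P39, 8); (NULL, P19, NULL)

RIGHT JOIN keeps every row from `papers`; unmatched rows get NULL for `authors`'s columns.
Matching on a.auth_id = b.auth_id. A NULL in a compared column never satisfies the condition.
Matched pairs: 2; unmatched b rows kept: 5.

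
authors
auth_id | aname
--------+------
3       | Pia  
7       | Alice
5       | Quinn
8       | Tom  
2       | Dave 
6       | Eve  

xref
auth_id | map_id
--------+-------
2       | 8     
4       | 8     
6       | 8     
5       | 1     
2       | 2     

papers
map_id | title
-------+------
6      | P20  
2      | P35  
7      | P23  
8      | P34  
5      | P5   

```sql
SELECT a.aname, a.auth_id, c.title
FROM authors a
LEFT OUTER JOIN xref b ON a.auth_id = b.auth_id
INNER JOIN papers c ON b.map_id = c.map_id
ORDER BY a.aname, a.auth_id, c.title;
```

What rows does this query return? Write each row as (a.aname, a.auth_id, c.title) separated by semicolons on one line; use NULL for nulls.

Evaluate left to right. First `authors a LEFT JOIN xref b` on auth_id: 7 row(s).
Then INNER JOIN `papers c` on map_id: keep only rows whose b.map_id appears in c.

(Dave, 2, P34); (Dave, 2, P35); (Eve, 6, P34)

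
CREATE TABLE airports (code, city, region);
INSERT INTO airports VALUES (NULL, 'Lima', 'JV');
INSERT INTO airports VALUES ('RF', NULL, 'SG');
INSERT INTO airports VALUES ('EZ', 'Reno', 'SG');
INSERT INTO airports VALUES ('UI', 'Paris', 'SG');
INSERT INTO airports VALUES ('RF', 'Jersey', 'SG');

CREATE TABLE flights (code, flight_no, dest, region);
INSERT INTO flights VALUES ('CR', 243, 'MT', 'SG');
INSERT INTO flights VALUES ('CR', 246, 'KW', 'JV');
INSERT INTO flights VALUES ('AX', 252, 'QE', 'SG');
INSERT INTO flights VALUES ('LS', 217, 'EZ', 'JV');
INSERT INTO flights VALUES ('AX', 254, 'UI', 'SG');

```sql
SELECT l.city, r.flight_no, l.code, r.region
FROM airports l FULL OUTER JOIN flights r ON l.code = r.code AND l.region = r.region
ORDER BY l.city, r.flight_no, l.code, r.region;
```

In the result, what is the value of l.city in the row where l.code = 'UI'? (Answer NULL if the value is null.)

FULL OUTER JOIN keeps every row from both sides; unmatched rows get NULL for the other side's columns.
Matching on l.code = r.code AND l.region = r.region. A NULL in a compared column never satisfies the condition.
- l row (code=NULL, region=JV): no match → kept, r columns NULL.
- l row (code=RF, region=SG): no match → kept, r columns NULL.
- l row (code=EZ, region=SG): no match → kept, r columns NULL.
- l row (code=UI, region=SG): no match → kept, r columns NULL.
- l row (code=RF, region=SG): no match → kept, r columns NULL.
- 5 row(s) from r found no l partner → padded with NULL.

Paris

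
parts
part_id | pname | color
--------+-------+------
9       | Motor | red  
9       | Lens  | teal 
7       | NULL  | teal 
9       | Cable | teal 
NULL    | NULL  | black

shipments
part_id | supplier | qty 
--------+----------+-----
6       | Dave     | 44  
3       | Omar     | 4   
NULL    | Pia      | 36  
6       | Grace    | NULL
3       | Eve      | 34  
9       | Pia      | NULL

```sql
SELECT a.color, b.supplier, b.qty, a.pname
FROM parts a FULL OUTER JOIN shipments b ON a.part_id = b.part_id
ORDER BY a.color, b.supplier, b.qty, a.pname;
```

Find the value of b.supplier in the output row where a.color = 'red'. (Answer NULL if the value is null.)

Pia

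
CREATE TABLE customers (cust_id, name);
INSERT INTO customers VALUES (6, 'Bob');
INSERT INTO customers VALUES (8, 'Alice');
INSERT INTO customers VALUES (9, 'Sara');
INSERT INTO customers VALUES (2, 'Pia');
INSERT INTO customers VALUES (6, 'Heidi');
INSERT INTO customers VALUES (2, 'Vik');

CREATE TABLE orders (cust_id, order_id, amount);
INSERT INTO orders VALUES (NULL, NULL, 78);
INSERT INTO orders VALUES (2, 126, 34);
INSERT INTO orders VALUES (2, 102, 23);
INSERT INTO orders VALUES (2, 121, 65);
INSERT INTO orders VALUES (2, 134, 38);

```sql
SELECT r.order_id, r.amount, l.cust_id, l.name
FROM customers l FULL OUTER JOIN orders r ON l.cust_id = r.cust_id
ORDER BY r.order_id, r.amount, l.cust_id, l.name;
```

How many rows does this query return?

13

FULL OUTER JOIN keeps every row from both sides; unmatched rows get NULL for the other side's columns.
Matching on l.cust_id = r.cust_id. A NULL in a compared column never satisfies the condition.
- l[0] cust_id=6 → no match; kept with NULLs on the r side.
- l[1] cust_id=8 → no match; kept with NULLs on the r side.
- l[2] cust_id=9 → no match; kept with NULLs on the r side.
- l[3] cust_id=2 → 4 match(es) in r → 4 row(s).
- l[4] cust_id=6 → no match; kept with NULLs on the r side.
- l[5] cust_id=2 → 4 match(es) in r → 4 row(s).
- 1 r row(s) had no l match → kept, l columns NULL.
Total: 8 matched + 5 padded = 13 rows.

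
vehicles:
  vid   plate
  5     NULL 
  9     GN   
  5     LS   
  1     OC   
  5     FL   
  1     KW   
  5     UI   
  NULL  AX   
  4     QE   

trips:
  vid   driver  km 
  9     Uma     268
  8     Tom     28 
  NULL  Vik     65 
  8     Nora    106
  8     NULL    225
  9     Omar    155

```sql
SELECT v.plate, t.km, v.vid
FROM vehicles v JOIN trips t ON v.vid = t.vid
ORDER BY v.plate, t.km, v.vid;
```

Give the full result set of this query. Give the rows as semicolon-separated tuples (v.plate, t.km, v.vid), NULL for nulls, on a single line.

INNER JOIN keeps only pairs where the ON condition holds.
Matching on v.vid = t.vid. A NULL in a compared column never satisfies the condition.
- v (vid=5) has no partner → excluded.
- v (vid=9) pairs with 2 row(s) of t.
- v (vid=5) has no partner → excluded.
- v (vid=1) has no partner → excluded.
- v (vid=5) has no partner → excluded.
- v (vid=1) has no partner → excluded.
- v (vid=5) has no partner → excluded.
- v (vid=NULL) has no partner → excluded.
- v (vid=4) has no partner → excluded.
After projecting and ordering:
v.plate | t.km | v.vid
GN | 155 | 9
GN | 268 | 9

(GN, 155, 9); (GN, 268, 9)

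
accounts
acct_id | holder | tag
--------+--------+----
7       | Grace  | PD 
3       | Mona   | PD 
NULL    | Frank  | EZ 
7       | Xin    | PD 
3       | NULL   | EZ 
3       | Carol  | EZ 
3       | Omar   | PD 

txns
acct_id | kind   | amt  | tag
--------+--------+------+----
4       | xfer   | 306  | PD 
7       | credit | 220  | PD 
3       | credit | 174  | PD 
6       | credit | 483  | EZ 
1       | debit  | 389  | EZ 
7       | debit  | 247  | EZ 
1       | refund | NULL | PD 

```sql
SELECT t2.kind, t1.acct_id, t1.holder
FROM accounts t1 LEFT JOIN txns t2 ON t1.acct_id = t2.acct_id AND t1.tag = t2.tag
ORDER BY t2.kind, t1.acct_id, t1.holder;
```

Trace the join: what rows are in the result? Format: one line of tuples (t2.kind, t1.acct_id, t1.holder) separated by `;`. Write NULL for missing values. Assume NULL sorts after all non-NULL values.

(credit, 3, Mona); (credit, 3, Omar); (credit, 7, Grace); (credit, 7, Xin); (NULL, 3, Carol); (NULL, 3, NULL); (NULL, NULL, Frank)

LEFT JOIN keeps every row from `accounts`; unmatched rows get NULL for `txns`'s columns.
Matching on t1.acct_id = t2.acct_id AND t1.tag = t2.tag. A NULL in a compared column never satisfies the condition.
- t1 row (acct_id=7, tag=PD): matches 1 t2 row(s) → 1 output row(s).
- t1 row (acct_id=3, tag=PD): matches 1 t2 row(s) → 1 output row(s).
- t1 row (acct_id=NULL, tag=EZ): no match → kept, t2 columns NULL.
- t1 row (acct_id=7, tag=PD): matches 1 t2 row(s) → 1 output row(s).
- t1 row (acct_id=3, tag=EZ): no match → kept, t2 columns NULL.
- t1 row (acct_id=3, tag=EZ): no match → kept, t2 columns NULL.
- t1 row (acct_id=3, tag=PD): matches 1 t2 row(s) → 1 output row(s).
After projecting and ordering:
t2.kind | t1.acct_id | t1.holder
credit | 3 | Mona
credit | 3 | Omar
credit | 7 | Grace
credit | 7 | Xin
NULL | 3 | Carol
NULL | 3 | NULL
NULL | NULL | Frank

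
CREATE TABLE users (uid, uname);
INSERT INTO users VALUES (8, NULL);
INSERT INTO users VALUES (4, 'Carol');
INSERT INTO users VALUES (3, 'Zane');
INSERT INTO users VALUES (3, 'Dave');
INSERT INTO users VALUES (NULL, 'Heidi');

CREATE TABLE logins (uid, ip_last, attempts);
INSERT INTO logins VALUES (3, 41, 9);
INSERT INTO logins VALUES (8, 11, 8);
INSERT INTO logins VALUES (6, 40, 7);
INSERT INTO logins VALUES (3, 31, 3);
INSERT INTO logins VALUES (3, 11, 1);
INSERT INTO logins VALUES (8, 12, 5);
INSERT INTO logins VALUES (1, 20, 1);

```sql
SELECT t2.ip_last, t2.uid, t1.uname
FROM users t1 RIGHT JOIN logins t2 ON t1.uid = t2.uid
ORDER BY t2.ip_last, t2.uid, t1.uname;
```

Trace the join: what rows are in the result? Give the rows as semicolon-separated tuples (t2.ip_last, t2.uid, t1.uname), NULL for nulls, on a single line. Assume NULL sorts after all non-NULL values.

RIGHT JOIN keeps every row from `logins`; unmatched rows get NULL for `users`'s columns.
Matching on t1.uid = t2.uid. A NULL in a compared column never satisfies the condition.
- t1 row (uid=8): matches 2 t2 row(s) → 2 output row(s).
- t1 row (uid=4): no match.
- t1 row (uid=3): matches 3 t2 row(s) → 3 output row(s).
- t1 row (uid=3): matches 3 t2 row(s) → 3 output row(s).
- t1 row (uid=NULL): no match.
- 2 t2 row(s) had no t1 match → kept, t1 columns NULL.
After projecting and ordering:
t2.ip_last | t2.uid | t1.uname
11 | 3 | Dave
11 | 3 | Zane
11 | 8 | NULL
12 | 8 | NULL
20 | 1 | NULL
31 | 3 | Dave
31 | 3 | Zane
40 | 6 | NULL
41 | 3 | Dave
41 | 3 | Zane

(11, 3, Dave); (11, 3, Zane); (11, 8, NULL); (12, 8, NULL); (20, 1, NULL); (31, 3, Dave); (31, 3, Zane); (40, 6, NULL); (41, 3, Dave); (41, 3, Zane)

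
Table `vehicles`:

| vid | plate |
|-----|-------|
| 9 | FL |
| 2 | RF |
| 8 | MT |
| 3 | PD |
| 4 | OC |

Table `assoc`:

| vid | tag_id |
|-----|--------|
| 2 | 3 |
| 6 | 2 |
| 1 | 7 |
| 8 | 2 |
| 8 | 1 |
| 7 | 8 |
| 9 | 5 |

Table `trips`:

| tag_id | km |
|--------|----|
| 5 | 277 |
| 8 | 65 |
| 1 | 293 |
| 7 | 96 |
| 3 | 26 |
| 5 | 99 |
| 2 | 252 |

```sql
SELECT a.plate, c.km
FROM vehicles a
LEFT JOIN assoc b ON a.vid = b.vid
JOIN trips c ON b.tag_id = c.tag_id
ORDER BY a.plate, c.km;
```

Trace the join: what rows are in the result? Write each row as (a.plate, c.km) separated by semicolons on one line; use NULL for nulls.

Step 1 — a LEFT JOIN b on vid → 6 row(s).
Then INNER JOIN `trips c` on tag_id: keep only rows whose b.tag_id appears in c.

(FL, 99); (FL, 277); (MT, 252); (MT, 293); (RF, 26)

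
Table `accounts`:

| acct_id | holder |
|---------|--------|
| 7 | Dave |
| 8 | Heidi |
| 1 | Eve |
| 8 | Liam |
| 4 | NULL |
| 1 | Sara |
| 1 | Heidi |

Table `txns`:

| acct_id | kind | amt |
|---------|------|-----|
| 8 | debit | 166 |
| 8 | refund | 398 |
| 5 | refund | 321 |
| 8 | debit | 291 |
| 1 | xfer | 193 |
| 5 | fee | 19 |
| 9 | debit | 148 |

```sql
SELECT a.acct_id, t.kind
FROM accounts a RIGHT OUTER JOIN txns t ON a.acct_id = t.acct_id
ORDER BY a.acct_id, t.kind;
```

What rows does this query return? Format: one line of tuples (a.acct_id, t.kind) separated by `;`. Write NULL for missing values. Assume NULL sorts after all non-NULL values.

(1, xfer); (1, xfer); (1, xfer); (8, debit); (8, debit); (8, debit); (8, debit); (8, refund); (8, refund); (NULL, debit); (NULL, fee); (NULL, refund)

RIGHT JOIN keeps every row from `txns`; unmatched rows get NULL for `accounts`'s columns.
Matching on a.acct_id = t.acct_id.
Matched pairs: 9; unmatched t rows kept: 3.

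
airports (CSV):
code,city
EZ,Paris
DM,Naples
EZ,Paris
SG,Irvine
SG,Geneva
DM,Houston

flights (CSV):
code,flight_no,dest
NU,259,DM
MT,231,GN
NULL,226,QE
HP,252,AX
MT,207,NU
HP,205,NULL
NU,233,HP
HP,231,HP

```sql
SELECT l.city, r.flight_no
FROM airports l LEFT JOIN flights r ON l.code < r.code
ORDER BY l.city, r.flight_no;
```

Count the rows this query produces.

LEFT JOIN keeps every row from `airports`; unmatched rows get NULL for `flights`'s columns.
Matching on l.code < r.code. A NULL in a compared column never satisfies the condition.
- l[0] code=EZ → 7 match(es) in r → 7 row(s).
- l[1] code=DM → 7 match(es) in r → 7 row(s).
- l[2] code=EZ → 7 match(es) in r → 7 row(s).
- l[3] code=SG → no match; kept with NULLs on the r side.
- l[4] code=SG → no match; kept with NULLs on the r side.
- l[5] code=DM → 7 match(es) in r → 7 row(s).
Total: 28 matched + 2 padded = 30 rows.

30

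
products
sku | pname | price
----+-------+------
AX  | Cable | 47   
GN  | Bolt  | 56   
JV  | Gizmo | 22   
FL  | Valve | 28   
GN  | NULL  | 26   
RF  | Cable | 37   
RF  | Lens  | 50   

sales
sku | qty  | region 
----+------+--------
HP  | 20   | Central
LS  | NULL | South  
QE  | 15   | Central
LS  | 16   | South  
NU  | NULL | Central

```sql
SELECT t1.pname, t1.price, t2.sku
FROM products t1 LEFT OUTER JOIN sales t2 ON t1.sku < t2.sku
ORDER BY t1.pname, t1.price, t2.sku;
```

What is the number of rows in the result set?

LEFT JOIN keeps every row from `products`; unmatched rows get NULL for `sales`'s columns.
Matching on t1.sku < t2.sku.
Matched pairs: 24; unmatched t1 rows kept: 2.
Total: 24 matched + 2 padded = 26 rows.

26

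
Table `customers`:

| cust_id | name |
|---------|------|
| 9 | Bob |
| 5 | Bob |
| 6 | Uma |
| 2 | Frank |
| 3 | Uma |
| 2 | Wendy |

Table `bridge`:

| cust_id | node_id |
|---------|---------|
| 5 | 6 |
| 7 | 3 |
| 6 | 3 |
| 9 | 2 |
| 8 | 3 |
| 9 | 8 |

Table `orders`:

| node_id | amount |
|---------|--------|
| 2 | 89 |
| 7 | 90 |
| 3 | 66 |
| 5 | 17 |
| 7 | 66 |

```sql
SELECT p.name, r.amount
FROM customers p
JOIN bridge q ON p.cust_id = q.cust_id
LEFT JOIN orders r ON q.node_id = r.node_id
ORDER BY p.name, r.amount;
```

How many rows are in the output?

Step 1 — p INNER JOIN q on cust_id → 4 row(s).
Then LEFT JOIN `orders r` on node_id: each of those 4 rows is kept; rows whose q.node_id has no match in r get NULL for r's columns.
Result: 4 row(s).

4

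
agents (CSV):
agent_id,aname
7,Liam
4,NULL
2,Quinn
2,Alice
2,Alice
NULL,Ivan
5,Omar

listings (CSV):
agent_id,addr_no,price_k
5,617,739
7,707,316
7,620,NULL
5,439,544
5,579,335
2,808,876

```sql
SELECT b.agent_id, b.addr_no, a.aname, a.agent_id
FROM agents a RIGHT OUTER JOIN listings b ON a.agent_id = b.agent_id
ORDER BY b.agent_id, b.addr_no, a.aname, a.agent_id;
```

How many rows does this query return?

8

RIGHT JOIN keeps every row from `listings`; unmatched rows get NULL for `agents`'s columns.
Matching on a.agent_id = b.agent_id. A NULL in a compared column never satisfies the condition.
Matched pairs: 8; unmatched b rows kept: 0.
Total: 8 rows.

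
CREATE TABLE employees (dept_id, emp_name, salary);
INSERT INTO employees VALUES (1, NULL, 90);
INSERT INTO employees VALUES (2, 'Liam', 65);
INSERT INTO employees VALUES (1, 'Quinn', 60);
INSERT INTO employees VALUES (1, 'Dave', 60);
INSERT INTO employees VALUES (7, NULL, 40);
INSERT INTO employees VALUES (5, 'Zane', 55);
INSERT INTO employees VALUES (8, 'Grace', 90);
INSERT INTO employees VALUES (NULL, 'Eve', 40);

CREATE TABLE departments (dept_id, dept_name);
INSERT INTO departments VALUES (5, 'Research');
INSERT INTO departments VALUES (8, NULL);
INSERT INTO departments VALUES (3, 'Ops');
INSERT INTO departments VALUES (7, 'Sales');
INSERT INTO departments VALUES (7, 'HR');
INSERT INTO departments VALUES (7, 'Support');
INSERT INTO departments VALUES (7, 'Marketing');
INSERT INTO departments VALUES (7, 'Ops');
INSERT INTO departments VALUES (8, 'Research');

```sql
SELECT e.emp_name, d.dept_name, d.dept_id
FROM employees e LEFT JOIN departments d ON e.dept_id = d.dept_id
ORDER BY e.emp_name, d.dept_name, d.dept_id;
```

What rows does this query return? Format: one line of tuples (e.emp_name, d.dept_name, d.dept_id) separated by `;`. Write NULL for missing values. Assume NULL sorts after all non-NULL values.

(Dave, NULL, NULL); (Eve, NULL, NULL); (Grace, Research, 8); (Grace, NULL, 8); (Liam, NULL, NULL); (Quinn, NULL, NULL); (Zane, Research, 5); (NULL, HR, 7); (NULL, Marketing, 7); (NULL, Ops, 7); (NULL, Sales, 7); (NULL, Support, 7); (NULL, NULL, NULL)

LEFT JOIN keeps every row from `employees`; unmatched rows get NULL for `departments`'s columns.
Matching on e.dept_id = d.dept_id. A NULL in a compared column never satisfies the condition.
- e[0] dept_id=1 → no match; kept with NULLs on the d side.
- e[1] dept_id=2 → no match; kept with NULLs on the d side.
- e[2] dept_id=1 → no match; kept with NULLs on the d side.
- e[3] dept_id=1 → no match; kept with NULLs on the d side.
- e[4] dept_id=7 → 5 match(es) in d → 5 row(s).
- e[5] dept_id=5 → 1 match(es) in d → 1 row(s).
- e[6] dept_id=8 → 2 match(es) in d → 2 row(s).
- e[7] dept_id=NULL → no match; kept with NULLs on the d side.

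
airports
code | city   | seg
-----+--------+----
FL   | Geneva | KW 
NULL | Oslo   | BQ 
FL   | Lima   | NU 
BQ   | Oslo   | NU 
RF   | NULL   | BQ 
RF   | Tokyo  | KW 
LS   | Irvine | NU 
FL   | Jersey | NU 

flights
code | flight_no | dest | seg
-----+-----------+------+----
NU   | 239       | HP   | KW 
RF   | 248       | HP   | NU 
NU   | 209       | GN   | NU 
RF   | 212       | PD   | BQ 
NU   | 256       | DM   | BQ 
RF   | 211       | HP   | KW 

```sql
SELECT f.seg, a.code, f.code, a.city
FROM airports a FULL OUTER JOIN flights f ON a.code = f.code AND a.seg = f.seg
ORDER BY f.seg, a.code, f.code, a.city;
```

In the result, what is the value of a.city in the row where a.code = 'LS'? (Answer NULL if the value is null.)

Irvine

FULL OUTER JOIN keeps every row from both sides; unmatched rows get NULL for the other side's columns.
Matching on a.code = f.code AND a.seg = f.seg. A NULL in a compared column never satisfies the condition.
- a row (code=FL, seg=KW): no match → kept, f columns NULL.
- a row (code=NULL, seg=BQ): no match → kept, f columns NULL.
- a row (code=FL, seg=NU): no match → kept, f columns NULL.
- a row (code=BQ, seg=NU): no match → kept, f columns NULL.
- a row (code=RF, seg=BQ): matches 1 f row(s) → 1 output row(s).
- a row (code=RF, seg=KW): matches 1 f row(s) → 1 output row(s).
- a row (code=LS, seg=NU): no match → kept, f columns NULL.
- a row (code=FL, seg=NU): no match → kept, f columns NULL.
- 4 f row(s) had no a match → kept, a columns NULL.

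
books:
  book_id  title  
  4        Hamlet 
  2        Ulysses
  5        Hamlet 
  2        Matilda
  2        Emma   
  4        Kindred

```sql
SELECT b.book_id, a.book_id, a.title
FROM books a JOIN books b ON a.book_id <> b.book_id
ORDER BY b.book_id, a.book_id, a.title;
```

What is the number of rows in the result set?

INNER JOIN keeps only pairs where the ON condition holds.
Matching on a.book_id <> b.book_id.
Matched pairs: 22.
Total: 22 rows.

22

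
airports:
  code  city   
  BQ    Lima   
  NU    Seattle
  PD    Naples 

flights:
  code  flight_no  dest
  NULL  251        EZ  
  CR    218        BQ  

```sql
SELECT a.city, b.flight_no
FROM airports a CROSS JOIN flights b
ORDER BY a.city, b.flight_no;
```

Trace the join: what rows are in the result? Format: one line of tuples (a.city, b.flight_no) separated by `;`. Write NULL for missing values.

CROSS JOIN pairs every row of `airports` with every row of `flights`: 3 × 2 = 6 rows.

(Lima, 218); (Lima, 251); (Naples, 218); (Naples, 251); (Seattle, 218); (Seattle, 251)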